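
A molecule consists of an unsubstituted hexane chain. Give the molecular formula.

C6H14

Atom tally by fragment:
  CH3 → C:1 H:3
  CH2 → C:1 H:2
  CH2 → C:1 H:2
  CH2 → C:1 H:2
  CH2 → C:1 H:2
  CH3 → C:1 H:3
Element totals:
  C: 6
  H: 14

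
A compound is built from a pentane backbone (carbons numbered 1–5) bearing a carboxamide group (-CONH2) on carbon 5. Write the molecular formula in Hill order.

C6H13NO

Atom tally by fragment:
  CH3 → C:1 H:3
  CH2 → C:1 H:2
  CH2 → C:1 H:2
  CH2 → C:1 H:2
  CH2CONH2 → C:2 H:4 O:1 N:1
Element totals:
  C: 6
  H: 13
  N: 1
  O: 1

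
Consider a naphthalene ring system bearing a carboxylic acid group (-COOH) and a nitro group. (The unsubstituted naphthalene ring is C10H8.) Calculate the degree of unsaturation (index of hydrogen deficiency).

Atom tally by fragment:
  naphthalene ring system core → C:10 H:8
  (− 2 ring H displaced by substituents)
  + COOH → C:1 H:1 O:2
  + NO2 → N:1 O:2
Element totals:
  C: 11
  H: 7
  N: 1
  O: 4
Molecular formula: C11H7NO4.
DoU = (2C + 2 + N − H − X) / 2 = (2·11 + 2 + 1 − 7 − 0) / 2 = 9.

9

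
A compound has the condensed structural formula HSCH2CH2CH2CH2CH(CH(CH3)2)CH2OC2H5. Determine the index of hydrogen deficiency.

Atom tally by fragment:
  HSCH2 → C:1 H:3 S:1
  CH2 → C:1 H:2
  CH2 → C:1 H:2
  CH2 → C:1 H:2
  CH(CH(CH3)2) → C:4 H:8
  CH2OC2H5 → C:3 H:7 O:1
Element totals:
  C: 11
  H: 24
  O: 1
  S: 1
Molecular formula: C11H24OS.
DoU = (2C + 2 + N − H − X) / 2 = (2·11 + 2 + 0 − 24 − 0) / 2 = 0.

0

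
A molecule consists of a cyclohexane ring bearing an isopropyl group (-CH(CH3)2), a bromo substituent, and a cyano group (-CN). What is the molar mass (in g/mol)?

230.15 g/mol

Atom tally by fragment:
  cyclohexane ring core → C:6 H:12
  (− 3 ring H displaced by substituents)
  + CH(CH3)2 → C:3 H:7
  + Br → Br:1
  + CN → C:1 N:1
Element totals:
  C: 10
  H: 16
  Br: 1
  N: 1
Molecular formula: C10H16BrN.
  M = 10(12.011) + 16(1.008) + 79.904 + 14.007
    = 120.110 + 16.128 + 79.904 + 14.007 = 230.149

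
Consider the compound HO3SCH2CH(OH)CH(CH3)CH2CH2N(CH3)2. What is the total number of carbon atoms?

Atom tally by fragment:
  HO3SCH2 → C:1 H:3 S:1 O:3
  CH(OH) → C:1 H:2 O:1
  CH(CH3) → C:2 H:4
  CH2 → C:1 H:2
  CH2N(CH3)2 → C:3 H:8 N:1
Element totals:
  C: 8
  H: 19
  N: 1
  O: 4
  S: 1

8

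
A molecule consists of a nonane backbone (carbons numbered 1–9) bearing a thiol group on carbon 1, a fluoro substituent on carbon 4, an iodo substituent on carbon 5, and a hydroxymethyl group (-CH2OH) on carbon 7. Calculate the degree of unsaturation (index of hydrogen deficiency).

0

Atom tally by fragment:
  HSCH2 → C:1 H:3 S:1
  CH2 → C:1 H:2
  CH2 → C:1 H:2
  CH(F) → C:1 H:1 F:1
  CH(I) → C:1 H:1 I:1
  CH2 → C:1 H:2
  CH(CH2OH) → C:2 H:4 O:1
  CH2 → C:1 H:2
  CH3 → C:1 H:3
Element totals:
  C: 10
  H: 20
  F: 1
  I: 1
  O: 1
  S: 1
Molecular formula: C10H20FIOS.
DoU = (2C + 2 + N − H − X) / 2 = (2·10 + 2 + 0 − 20 − 2) / 2 = 0.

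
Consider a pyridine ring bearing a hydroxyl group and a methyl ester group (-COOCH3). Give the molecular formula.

C7H7NO3

Atom tally by fragment:
  pyridine ring core → C:5 H:5 N:1
  (− 2 ring H displaced by substituents)
  + OH → O:1 H:1
  + COOCH3 → C:2 H:3 O:2
Element totals:
  C: 7
  H: 7
  N: 1
  O: 3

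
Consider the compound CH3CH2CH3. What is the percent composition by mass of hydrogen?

Element totals:
  C: 3
  H: 8
Molecular formula: C3H8.
Molar mass = 44.097 g/mol.
Mass from H: 8 × 1.008 = 8.064 g/mol.
%H = 8.064 / 44.097 × 100 = 18.29%.

18.29%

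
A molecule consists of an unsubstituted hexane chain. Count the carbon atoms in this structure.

Atom tally by fragment:
  CH3 → C:1 H:3
  CH2 → C:1 H:2
  CH2 → C:1 H:2
  CH2 → C:1 H:2
  CH2 → C:1 H:2
  CH3 → C:1 H:3
Element totals:
  C: 6
  H: 14

6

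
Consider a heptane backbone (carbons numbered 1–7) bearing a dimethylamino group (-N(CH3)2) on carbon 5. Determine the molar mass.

143.27 g/mol

Atom tally by fragment:
  CH3 → C:1 H:3
  CH2 → C:1 H:2
  CH2 → C:1 H:2
  CH2 → C:1 H:2
  CH(N(CH3)2) → C:3 H:7 N:1
  CH2 → C:1 H:2
  CH3 → C:1 H:3
Element totals:
  C: 9
  H: 21
  N: 1
Molecular formula: C9H21N.
  M = 9(12.011) + 21(1.008) + 14.007
    = 108.099 + 21.168 + 14.007 = 143.274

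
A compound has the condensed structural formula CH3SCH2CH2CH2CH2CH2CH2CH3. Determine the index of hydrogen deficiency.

Atom tally by fragment:
  CH3SCH2 → C:2 H:5 S:1
  CH2 → C:1 H:2
  CH2 → C:1 H:2
  CH2 → C:1 H:2
  CH2 → C:1 H:2
  CH2 → C:1 H:2
  CH3 → C:1 H:3
Element totals:
  C: 8
  H: 18
  S: 1
Molecular formula: C8H18S.
DoU = (2C + 2 + N − H − X) / 2 = (2·8 + 2 + 0 − 18 − 0) / 2 = 0.

0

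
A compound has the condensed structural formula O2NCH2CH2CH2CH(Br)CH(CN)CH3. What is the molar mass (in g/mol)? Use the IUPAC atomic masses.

235.08 g/mol

Atom tally by fragment:
  O2NCH2 → C:1 H:2 N:1 O:2
  CH2 → C:1 H:2
  CH2 → C:1 H:2
  CH(Br) → C:1 H:1 Br:1
  CH(CN) → C:2 H:1 N:1
  CH3 → C:1 H:3
Element totals:
  C: 7
  H: 11
  Br: 1
  N: 2
  O: 2
Molecular formula: C7H11BrN2O2.
  M = 7(12.011) + 11(1.008) + 79.904 + 2(14.007) + 2(15.999)
    = 84.077 + 11.088 + 79.904 + 28.014 + 31.998 = 235.081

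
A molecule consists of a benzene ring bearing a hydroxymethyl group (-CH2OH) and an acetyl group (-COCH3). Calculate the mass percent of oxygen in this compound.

21.31%

Atom tally by fragment:
  benzene ring core → C:6 H:6
  (− 2 ring H displaced by substituents)
  + CH2OH → C:1 H:3 O:1
  + COCH3 → C:2 H:3 O:1
Element totals:
  C: 9
  H: 10
  O: 2
Molecular formula: C9H10O2.
Molar mass = 150.177 g/mol.
Mass from O: 2 × 15.999 = 31.998 g/mol.
%O = 31.998 / 150.177 × 100 = 21.31%.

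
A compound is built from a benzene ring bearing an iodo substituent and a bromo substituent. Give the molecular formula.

C6H4BrI

Atom tally by fragment:
  benzene ring core → C:6 H:6
  (− 2 ring H displaced by substituents)
  + I → I:1
  + Br → Br:1
Element totals:
  C: 6
  H: 4
  Br: 1
  I: 1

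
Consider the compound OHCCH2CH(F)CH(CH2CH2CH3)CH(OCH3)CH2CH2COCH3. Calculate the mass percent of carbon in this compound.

63.39%

Atom tally by fragment:
  OHCCH2 → C:2 H:3 O:1
  CH(F) → C:1 H:1 F:1
  CH(CH2CH2CH3) → C:4 H:8
  CH(OCH3) → C:2 H:4 O:1
  CH2 → C:1 H:2
  CH2COCH3 → C:3 H:5 O:1
Element totals:
  C: 13
  H: 23
  F: 1
  O: 3
Molecular formula: C13H23FO3.
Molar mass = 246.322 g/mol.
Mass from C: 13 × 12.011 = 156.143 g/mol.
%C = 156.143 / 246.322 × 100 = 63.39%.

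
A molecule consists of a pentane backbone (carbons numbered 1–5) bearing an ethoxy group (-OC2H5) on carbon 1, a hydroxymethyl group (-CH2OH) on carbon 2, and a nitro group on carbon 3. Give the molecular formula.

Atom tally by fragment:
  C2H5OCH2 → C:3 H:7 O:1
  CH(CH2OH) → C:2 H:4 O:1
  CH(NO2) → C:1 H:1 N:1 O:2
  CH2 → C:1 H:2
  CH3 → C:1 H:3
Element totals:
  C: 8
  H: 17
  N: 1
  O: 4

C8H17NO4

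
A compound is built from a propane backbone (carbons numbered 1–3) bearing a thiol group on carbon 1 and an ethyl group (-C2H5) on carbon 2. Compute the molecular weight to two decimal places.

104.21 g/mol

Atom tally by fragment:
  HSCH2 → C:1 H:3 S:1
  CH(C2H5) → C:3 H:6
  CH3 → C:1 H:3
Element totals:
  C: 5
  H: 12
  S: 1
Molecular formula: C5H12S.
  M = 5(12.011) + 12(1.008) + 32.06
    = 60.055 + 12.096 + 32.060 = 104.211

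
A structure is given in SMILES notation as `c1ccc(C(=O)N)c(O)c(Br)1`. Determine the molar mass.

216.03 g/mol

Atom tally by fragment:
  benzene ring core → C:6 H:6
  (− 3 ring H displaced by substituents)
  + CONH2 → C:1 H:2 O:1 N:1
  + OH → O:1 H:1
  + Br → Br:1
Element totals:
  C: 7
  H: 6
  Br: 1
  N: 1
  O: 2
Molecular formula: C7H6BrNO2.
  M = 7(12.011) + 6(1.008) + 79.904 + 14.007 + 2(15.999)
    = 84.077 + 6.048 + 79.904 + 14.007 + 31.998 = 216.034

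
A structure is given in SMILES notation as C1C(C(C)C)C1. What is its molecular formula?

Atom tally by fragment:
  cyclopropane ring core → C:3 H:6
  (− 1 ring H displaced by substituents)
  + CH(CH3)2 → C:3 H:7
Element totals:
  C: 6
  H: 12

C6H12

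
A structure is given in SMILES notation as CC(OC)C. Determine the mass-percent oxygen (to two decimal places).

21.58%

Atom tally by fragment:
  CH3 → C:1 H:3
  CH(OCH3) → C:2 H:4 O:1
  CH3 → C:1 H:3
Element totals:
  C: 4
  H: 10
  O: 1
Molecular formula: C4H10O.
Molar mass = 74.123 g/mol.
Mass from O: 1 × 15.999 = 15.999 g/mol.
%O = 15.999 / 74.123 × 100 = 21.58%.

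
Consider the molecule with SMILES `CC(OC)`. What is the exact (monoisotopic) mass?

60.0575

Atom tally by fragment:
  CH3 → C:1 H:3
  CH2OCH3 → C:2 H:5 O:1
Element totals:
  C: 3
  H: 8
  O: 1
Molecular formula: C3H8O.
  M = 3(12.0) + 8(1.007825) + 15.994915
    = 36.000000 + 8.062600 + 15.994915 = 60.057515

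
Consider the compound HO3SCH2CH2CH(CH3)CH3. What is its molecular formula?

Atom tally by fragment:
  HO3SCH2 → C:1 H:3 S:1 O:3
  CH2 → C:1 H:2
  CH(CH3) → C:2 H:4
  CH3 → C:1 H:3
Element totals:
  C: 5
  H: 12
  O: 3
  S: 1

C5H12O3S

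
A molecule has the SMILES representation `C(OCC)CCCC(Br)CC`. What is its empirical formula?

C9H19BrO

Atom tally by fragment:
  C2H5OCH2 → C:3 H:7 O:1
  CH2 → C:1 H:2
  CH2 → C:1 H:2
  CH2 → C:1 H:2
  CH(Br) → C:1 H:1 Br:1
  CH2 → C:1 H:2
  CH3 → C:1 H:3
Element totals:
  C: 9
  H: 19
  Br: 1
  O: 1
Molecular formula: C9H19BrO.
gcd of subscripts (1, 9, 19, 1) = 1, so the empirical formula equals the molecular formula.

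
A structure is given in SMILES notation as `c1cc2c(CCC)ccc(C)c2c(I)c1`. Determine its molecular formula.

C14H15I

Atom tally by fragment:
  naphthalene ring system core → C:10 H:8
  (− 3 ring H displaced by substituents)
  + CH2CH2CH3 → C:3 H:7
  + CH3 → C:1 H:3
  + I → I:1
Element totals:
  C: 14
  H: 15
  I: 1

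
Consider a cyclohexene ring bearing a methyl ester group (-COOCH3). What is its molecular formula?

C8H12O2

Atom tally by fragment:
  cyclohexene ring core → C:6 H:10
  (− 1 ring H displaced by substituents)
  + COOCH3 → C:2 H:3 O:2
Element totals:
  C: 8
  H: 12
  O: 2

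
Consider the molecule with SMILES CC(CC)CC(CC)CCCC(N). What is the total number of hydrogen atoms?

27

Atom tally by fragment:
  CH3 → C:1 H:3
  CH(C2H5) → C:3 H:6
  CH2 → C:1 H:2
  CH(C2H5) → C:3 H:6
  CH2 → C:1 H:2
  CH2 → C:1 H:2
  CH2 → C:1 H:2
  CH2NH2 → C:1 H:4 N:1
Element totals:
  C: 12
  H: 27
  N: 1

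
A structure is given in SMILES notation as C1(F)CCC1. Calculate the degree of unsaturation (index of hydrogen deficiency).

1

Atom tally by fragment:
  cyclobutane ring core → C:4 H:8
  (− 1 ring H displaced by substituents)
  + F → F:1
Element totals:
  C: 4
  H: 7
  F: 1
Molecular formula: C4H7F.
DoU = (2C + 2 + N − H − X) / 2 = (2·4 + 2 + 0 − 7 − 1) / 2 = 1.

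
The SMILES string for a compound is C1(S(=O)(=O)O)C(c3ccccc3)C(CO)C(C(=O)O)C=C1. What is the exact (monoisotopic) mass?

Atom tally by fragment:
  cyclohexene ring core → C:6 H:10
  (− 4 ring H displaced by substituents)
  + SO3H → S:1 O:3 H:1
  + C6H5 → C:6 H:5
  + CH2OH → C:1 H:3 O:1
  + COOH → C:1 H:1 O:2
Element totals:
  C: 14
  H: 16
  O: 6
  S: 1
Molecular formula: C14H16O6S.
  M = 14(12.0) + 16(1.007825) + 6(15.994915) + 31.972071
    = 168.000000 + 16.125200 + 95.969490 + 31.972071 = 312.066761

312.0668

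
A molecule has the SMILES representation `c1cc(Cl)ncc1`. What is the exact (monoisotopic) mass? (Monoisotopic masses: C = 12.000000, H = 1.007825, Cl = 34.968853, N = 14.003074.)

113.0032

Atom tally by fragment:
  pyridine ring core → C:5 H:5 N:1
  (− 1 ring H displaced by substituents)
  + Cl → Cl:1
Element totals:
  C: 5
  H: 4
  Cl: 1
  N: 1
Molecular formula: C5H4ClN.
  M = 5(12.0) + 4(1.007825) + 34.968853 + 14.003074
    = 60.000000 + 4.031300 + 34.968853 + 14.003074 = 113.003227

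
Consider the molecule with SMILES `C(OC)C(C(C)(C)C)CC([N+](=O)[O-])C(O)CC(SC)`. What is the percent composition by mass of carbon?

Atom tally by fragment:
  CH3OCH2 → C:2 H:5 O:1
  CH(C(CH3)3) → C:5 H:10
  CH2 → C:1 H:2
  CH(NO2) → C:1 H:1 N:1 O:2
  CH(OH) → C:1 H:2 O:1
  CH2 → C:1 H:2
  CH2SCH3 → C:2 H:5 S:1
Element totals:
  C: 13
  H: 27
  N: 1
  O: 4
  S: 1
Molecular formula: C13H27NO4S.
Molar mass = 293.422 g/mol.
Mass from C: 13 × 12.011 = 156.143 g/mol.
%C = 156.143 / 293.422 × 100 = 53.21%.

53.21%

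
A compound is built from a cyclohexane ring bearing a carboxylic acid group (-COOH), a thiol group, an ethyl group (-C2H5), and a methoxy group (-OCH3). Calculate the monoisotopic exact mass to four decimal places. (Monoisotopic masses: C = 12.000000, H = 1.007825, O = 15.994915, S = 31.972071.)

Atom tally by fragment:
  cyclohexane ring core → C:6 H:12
  (− 4 ring H displaced by substituents)
  + COOH → C:1 H:1 O:2
  + SH → S:1 H:1
  + C2H5 → C:2 H:5
  + OCH3 → C:1 H:3 O:1
Element totals:
  C: 10
  H: 18
  O: 3
  S: 1
Molecular formula: C10H18O3S.
  M = 10(12.0) + 18(1.007825) + 3(15.994915) + 31.972071
    = 120.000000 + 18.140850 + 47.984745 + 31.972071 = 218.097666

218.0977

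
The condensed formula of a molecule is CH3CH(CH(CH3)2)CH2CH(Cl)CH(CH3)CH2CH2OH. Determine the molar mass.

Element totals:
  C: 11
  H: 23
  Cl: 1
  O: 1
Molecular formula: C11H23ClO.
  M = 11(12.011) + 23(1.008) + 35.45 + 15.999
    = 132.121 + 23.184 + 35.450 + 15.999 = 206.754

206.75 g/mol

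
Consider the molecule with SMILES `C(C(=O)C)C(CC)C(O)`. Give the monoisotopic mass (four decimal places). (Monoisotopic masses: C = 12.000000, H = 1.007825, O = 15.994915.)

Atom tally by fragment:
  CH3COCH2 → C:3 H:5 O:1
  CH(C2H5) → C:3 H:6
  CH2OH → C:1 H:3 O:1
Element totals:
  C: 7
  H: 14
  O: 2
Molecular formula: C7H14O2.
  M = 7(12.0) + 14(1.007825) + 2(15.994915)
    = 84.000000 + 14.109550 + 31.989830 = 130.099380

130.0994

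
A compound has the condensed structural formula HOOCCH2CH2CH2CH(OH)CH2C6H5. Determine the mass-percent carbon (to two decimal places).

69.21%

Atom tally by fragment:
  HOOCCH2 → C:2 H:3 O:2
  CH2 → C:1 H:2
  CH2 → C:1 H:2
  CH(OH) → C:1 H:2 O:1
  CH2C6H5 → C:7 H:7
Element totals:
  C: 12
  H: 16
  O: 3
Molecular formula: C12H16O3.
Molar mass = 208.257 g/mol.
Mass from C: 12 × 12.011 = 144.132 g/mol.
%C = 144.132 / 208.257 × 100 = 69.21%.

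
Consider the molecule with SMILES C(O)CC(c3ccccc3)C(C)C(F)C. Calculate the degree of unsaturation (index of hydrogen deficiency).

4

Atom tally by fragment:
  HOCH2 → C:1 H:3 O:1
  CH2 → C:1 H:2
  CH(C6H5) → C:7 H:6
  CH(CH3) → C:2 H:4
  CH(F) → C:1 H:1 F:1
  CH3 → C:1 H:3
Element totals:
  C: 13
  H: 19
  F: 1
  O: 1
Molecular formula: C13H19FO.
DoU = (2C + 2 + N − H − X) / 2 = (2·13 + 2 + 0 − 19 − 1) / 2 = 4.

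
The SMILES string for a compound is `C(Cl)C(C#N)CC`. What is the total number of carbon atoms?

Atom tally by fragment:
  ClCH2 → C:1 H:2 Cl:1
  CH(CN) → C:2 H:1 N:1
  CH2 → C:1 H:2
  CH3 → C:1 H:3
Element totals:
  C: 5
  H: 8
  Cl: 1
  N: 1

5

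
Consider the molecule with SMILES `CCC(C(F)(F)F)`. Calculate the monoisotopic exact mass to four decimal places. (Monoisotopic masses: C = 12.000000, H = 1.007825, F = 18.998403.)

112.0500

Atom tally by fragment:
  CH3 → C:1 H:3
  CH2 → C:1 H:2
  CH2CF3 → C:2 H:2 F:3
Element totals:
  C: 4
  H: 7
  F: 3
Molecular formula: C4H7F3.
  M = 4(12.0) + 7(1.007825) + 3(18.998403)
    = 48.000000 + 7.054775 + 56.995209 = 112.049984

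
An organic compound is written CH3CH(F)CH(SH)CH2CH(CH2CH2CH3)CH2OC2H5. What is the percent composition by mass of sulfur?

Atom tally by fragment:
  CH3 → C:1 H:3
  CH(F) → C:1 H:1 F:1
  CH(SH) → C:1 H:2 S:1
  CH2 → C:1 H:2
  CH(CH2CH2CH3) → C:4 H:8
  CH2OC2H5 → C:3 H:7 O:1
Element totals:
  C: 11
  H: 23
  F: 1
  O: 1
  S: 1
Molecular formula: C11H23FOS.
Molar mass = 222.362 g/mol.
Mass from S: 1 × 32.06 = 32.060 g/mol.
%S = 32.060 / 222.362 × 100 = 14.42%.

14.42%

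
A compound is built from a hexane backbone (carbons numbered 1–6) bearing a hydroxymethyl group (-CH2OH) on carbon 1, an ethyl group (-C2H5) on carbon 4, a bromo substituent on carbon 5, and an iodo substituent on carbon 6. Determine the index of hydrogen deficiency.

Atom tally by fragment:
  HOCH2CH2 → C:2 H:5 O:1
  CH2 → C:1 H:2
  CH2 → C:1 H:2
  CH(C2H5) → C:3 H:6
  CH(Br) → C:1 H:1 Br:1
  CH2I → C:1 H:2 I:1
Element totals:
  C: 9
  H: 18
  Br: 1
  I: 1
  O: 1
Molecular formula: C9H18BrIO.
DoU = (2C + 2 + N − H − X) / 2 = (2·9 + 2 + 0 − 18 − 2) / 2 = 0.

0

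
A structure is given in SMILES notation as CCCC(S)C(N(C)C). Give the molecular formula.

C7H17NS

Atom tally by fragment:
  CH3 → C:1 H:3
  CH2 → C:1 H:2
  CH2 → C:1 H:2
  CH(SH) → C:1 H:2 S:1
  CH2N(CH3)2 → C:3 H:8 N:1
Element totals:
  C: 7
  H: 17
  N: 1
  S: 1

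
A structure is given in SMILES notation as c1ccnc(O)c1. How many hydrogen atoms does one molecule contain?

Atom tally by fragment:
  pyridine ring core → C:5 H:5 N:1
  (− 1 ring H displaced by substituents)
  + OH → O:1 H:1
Element totals:
  C: 5
  H: 5
  N: 1
  O: 1

5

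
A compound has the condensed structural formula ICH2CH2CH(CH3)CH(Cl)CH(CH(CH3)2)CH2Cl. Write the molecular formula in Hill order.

C10H19Cl2I

Element totals:
  C: 10
  H: 19
  Cl: 2
  I: 1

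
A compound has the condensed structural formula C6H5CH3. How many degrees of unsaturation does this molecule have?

Atom tally by fragment:
  benzene ring core → C:6 H:6
  (− 1 ring H displaced by substituents)
  + CH3 → C:1 H:3
Element totals:
  C: 7
  H: 8
Molecular formula: C7H8.
DoU = (2C + 2 + N − H − X) / 2 = (2·7 + 2 + 0 − 8 − 0) / 2 = 4.

4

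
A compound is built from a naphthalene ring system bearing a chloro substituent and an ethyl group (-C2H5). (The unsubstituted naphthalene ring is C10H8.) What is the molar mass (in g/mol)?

Atom tally by fragment:
  naphthalene ring system core → C:10 H:8
  (− 2 ring H displaced by substituents)
  + Cl → Cl:1
  + C2H5 → C:2 H:5
Element totals:
  C: 12
  H: 11
  Cl: 1
Molecular formula: C12H11Cl.
  M = 12(12.011) + 11(1.008) + 35.45
    = 144.132 + 11.088 + 35.450 = 190.670

190.67 g/mol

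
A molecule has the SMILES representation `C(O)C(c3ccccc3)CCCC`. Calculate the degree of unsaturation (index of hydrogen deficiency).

Atom tally by fragment:
  HOCH2 → C:1 H:3 O:1
  CH(C6H5) → C:7 H:6
  CH2 → C:1 H:2
  CH2 → C:1 H:2
  CH2 → C:1 H:2
  CH3 → C:1 H:3
Element totals:
  C: 12
  H: 18
  O: 1
Molecular formula: C12H18O.
DoU = (2C + 2 + N − H − X) / 2 = (2·12 + 2 + 0 − 18 − 0) / 2 = 4.

4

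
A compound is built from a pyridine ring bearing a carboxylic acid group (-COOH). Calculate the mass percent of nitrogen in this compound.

Atom tally by fragment:
  pyridine ring core → C:5 H:5 N:1
  (− 1 ring H displaced by substituents)
  + COOH → C:1 H:1 O:2
Element totals:
  C: 6
  H: 5
  N: 1
  O: 2
Molecular formula: C6H5NO2.
Molar mass = 123.111 g/mol.
Mass from N: 1 × 14.007 = 14.007 g/mol.
%N = 14.007 / 123.111 × 100 = 11.38%.

11.38%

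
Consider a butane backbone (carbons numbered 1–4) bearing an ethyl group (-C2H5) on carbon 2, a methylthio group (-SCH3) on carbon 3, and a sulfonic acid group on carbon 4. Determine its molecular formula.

C7H16O3S2

Atom tally by fragment:
  CH3 → C:1 H:3
  CH(C2H5) → C:3 H:6
  CH(SCH3) → C:2 H:4 S:1
  CH2SO3H → C:1 H:3 S:1 O:3
Element totals:
  C: 7
  H: 16
  O: 3
  S: 2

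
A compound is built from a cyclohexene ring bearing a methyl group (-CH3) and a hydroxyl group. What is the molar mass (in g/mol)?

112.17 g/mol

Atom tally by fragment:
  cyclohexene ring core → C:6 H:10
  (− 2 ring H displaced by substituents)
  + CH3 → C:1 H:3
  + OH → O:1 H:1
Element totals:
  C: 7
  H: 12
  O: 1
Molecular formula: C7H12O.
  M = 7(12.011) + 12(1.008) + 15.999
    = 84.077 + 12.096 + 15.999 = 112.172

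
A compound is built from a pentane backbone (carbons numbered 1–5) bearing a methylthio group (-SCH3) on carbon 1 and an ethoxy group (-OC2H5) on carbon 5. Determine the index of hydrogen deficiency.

0

Atom tally by fragment:
  CH3SCH2 → C:2 H:5 S:1
  CH2 → C:1 H:2
  CH2 → C:1 H:2
  CH2 → C:1 H:2
  CH2OC2H5 → C:3 H:7 O:1
Element totals:
  C: 8
  H: 18
  O: 1
  S: 1
Molecular formula: C8H18OS.
DoU = (2C + 2 + N − H − X) / 2 = (2·8 + 2 + 0 − 18 − 0) / 2 = 0.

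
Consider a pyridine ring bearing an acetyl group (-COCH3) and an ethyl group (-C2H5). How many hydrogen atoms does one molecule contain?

11

Atom tally by fragment:
  pyridine ring core → C:5 H:5 N:1
  (− 2 ring H displaced by substituents)
  + COCH3 → C:2 H:3 O:1
  + C2H5 → C:2 H:5
Element totals:
  C: 9
  H: 11
  N: 1
  O: 1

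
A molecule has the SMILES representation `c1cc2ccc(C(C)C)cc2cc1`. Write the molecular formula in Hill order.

C13H14

Atom tally by fragment:
  naphthalene ring system core → C:10 H:8
  (− 1 ring H displaced by substituents)
  + CH(CH3)2 → C:3 H:7
Element totals:
  C: 13
  H: 14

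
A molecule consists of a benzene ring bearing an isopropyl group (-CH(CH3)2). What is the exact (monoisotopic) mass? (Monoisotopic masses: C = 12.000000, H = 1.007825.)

120.0939

Atom tally by fragment:
  benzene ring core → C:6 H:6
  (− 1 ring H displaced by substituents)
  + CH(CH3)2 → C:3 H:7
Element totals:
  C: 9
  H: 12
Molecular formula: C9H12.
  M = 9(12.0) + 12(1.007825)
    = 108.000000 + 12.093900 = 120.093900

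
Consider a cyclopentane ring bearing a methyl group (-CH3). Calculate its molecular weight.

Atom tally by fragment:
  cyclopentane ring core → C:5 H:10
  (− 1 ring H displaced by substituents)
  + CH3 → C:1 H:3
Element totals:
  C: 6
  H: 12
Molecular formula: C6H12.
  M = 6(12.011) + 12(1.008)
    = 72.066 + 12.096 = 84.162

84.16 g/mol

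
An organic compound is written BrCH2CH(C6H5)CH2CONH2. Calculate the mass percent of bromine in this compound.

33.00%

Element totals:
  C: 10
  H: 12
  Br: 1
  N: 1
  O: 1
Molecular formula: C10H12BrNO.
Molar mass = 242.116 g/mol.
Mass from Br: 1 × 79.904 = 79.904 g/mol.
%Br = 79.904 / 242.116 × 100 = 33.00%.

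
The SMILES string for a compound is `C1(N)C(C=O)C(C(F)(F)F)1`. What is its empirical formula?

C5H6F3NO

Atom tally by fragment:
  cyclopropane ring core → C:3 H:6
  (− 3 ring H displaced by substituents)
  + NH2 → N:1 H:2
  + CHO → C:1 H:1 O:1
  + CF3 → C:1 F:3
Element totals:
  C: 5
  H: 6
  F: 3
  N: 1
  O: 1
Molecular formula: C5H6F3NO.
gcd of subscripts (5, 3, 6, 1, 1) = 1, so the empirical formula equals the molecular formula.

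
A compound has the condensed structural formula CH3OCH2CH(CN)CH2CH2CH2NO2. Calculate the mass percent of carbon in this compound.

48.83%

Element totals:
  C: 7
  H: 12
  N: 2
  O: 3
Molecular formula: C7H12N2O3.
Molar mass = 172.184 g/mol.
Mass from C: 7 × 12.011 = 84.077 g/mol.
%C = 84.077 / 172.184 × 100 = 48.83%.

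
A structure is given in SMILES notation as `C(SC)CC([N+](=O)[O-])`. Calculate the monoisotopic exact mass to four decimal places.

Atom tally by fragment:
  CH3SCH2 → C:2 H:5 S:1
  CH2 → C:1 H:2
  CH2NO2 → C:1 H:2 N:1 O:2
Element totals:
  C: 4
  H: 9
  N: 1
  O: 2
  S: 1
Molecular formula: C4H9NO2S.
  M = 4(12.0) + 9(1.007825) + 14.003074 + 2(15.994915) + 31.972071
    = 48.000000 + 9.070425 + 14.003074 + 31.989830 + 31.972071 = 135.035400

135.0354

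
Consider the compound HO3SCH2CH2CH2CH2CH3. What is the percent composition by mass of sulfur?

Element totals:
  C: 5
  H: 12
  O: 3
  S: 1
Molecular formula: C5H12O3S.
Molar mass = 152.208 g/mol.
Mass from S: 1 × 32.06 = 32.060 g/mol.
%S = 32.060 / 152.208 × 100 = 21.06%.

21.06%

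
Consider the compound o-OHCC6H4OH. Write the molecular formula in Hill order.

Atom tally by fragment:
  benzene ring core → C:6 H:6
  (− 2 ring H displaced by substituents)
  + CHO → C:1 H:1 O:1
  + OH → O:1 H:1
Element totals:
  C: 7
  H: 6
  O: 2

C7H6O2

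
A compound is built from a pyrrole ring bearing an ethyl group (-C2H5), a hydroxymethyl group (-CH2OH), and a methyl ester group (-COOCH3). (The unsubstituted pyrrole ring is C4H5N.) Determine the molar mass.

183.21 g/mol

Atom tally by fragment:
  pyrrole ring core → C:4 H:5 N:1
  (− 3 ring H displaced by substituents)
  + C2H5 → C:2 H:5
  + CH2OH → C:1 H:3 O:1
  + COOCH3 → C:2 H:3 O:2
Element totals:
  C: 9
  H: 13
  N: 1
  O: 3
Molecular formula: C9H13NO3.
  M = 9(12.011) + 13(1.008) + 14.007 + 3(15.999)
    = 108.099 + 13.104 + 14.007 + 47.997 = 183.207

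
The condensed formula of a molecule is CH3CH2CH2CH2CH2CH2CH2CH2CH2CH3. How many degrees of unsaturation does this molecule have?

Element totals:
  C: 10
  H: 22
Molecular formula: C10H22.
DoU = (2C + 2 + N − H − X) / 2 = (2·10 + 2 + 0 − 22 − 0) / 2 = 0.

0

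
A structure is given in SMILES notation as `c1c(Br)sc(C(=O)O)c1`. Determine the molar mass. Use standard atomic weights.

Atom tally by fragment:
  thiophene ring core → C:4 H:4 S:1
  (− 2 ring H displaced by substituents)
  + Br → Br:1
  + COOH → C:1 H:1 O:2
Element totals:
  C: 5
  H: 3
  Br: 1
  O: 2
  S: 1
Molecular formula: C5H3BrO2S.
  M = 5(12.011) + 3(1.008) + 79.904 + 2(15.999) + 32.06
    = 60.055 + 3.024 + 79.904 + 31.998 + 32.060 = 207.041

207.04 g/mol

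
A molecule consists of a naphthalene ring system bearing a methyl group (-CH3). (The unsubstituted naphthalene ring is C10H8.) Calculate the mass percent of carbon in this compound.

92.91%

Atom tally by fragment:
  naphthalene ring system core → C:10 H:8
  (− 1 ring H displaced by substituents)
  + CH3 → C:1 H:3
Element totals:
  C: 11
  H: 10
Molecular formula: C11H10.
Molar mass = 142.201 g/mol.
Mass from C: 11 × 12.011 = 132.121 g/mol.
%C = 132.121 / 142.201 × 100 = 92.91%.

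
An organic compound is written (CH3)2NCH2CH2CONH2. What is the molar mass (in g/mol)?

Element totals:
  C: 5
  H: 12
  N: 2
  O: 1
Molecular formula: C5H12N2O.
  M = 5(12.011) + 12(1.008) + 2(14.007) + 15.999
    = 60.055 + 12.096 + 28.014 + 15.999 = 116.164

116.16 g/mol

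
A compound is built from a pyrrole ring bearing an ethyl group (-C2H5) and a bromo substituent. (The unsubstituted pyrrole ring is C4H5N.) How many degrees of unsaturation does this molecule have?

3

Atom tally by fragment:
  pyrrole ring core → C:4 H:5 N:1
  (− 2 ring H displaced by substituents)
  + C2H5 → C:2 H:5
  + Br → Br:1
Element totals:
  C: 6
  H: 8
  Br: 1
  N: 1
Molecular formula: C6H8BrN.
DoU = (2C + 2 + N − H − X) / 2 = (2·6 + 2 + 1 − 8 − 1) / 2 = 3.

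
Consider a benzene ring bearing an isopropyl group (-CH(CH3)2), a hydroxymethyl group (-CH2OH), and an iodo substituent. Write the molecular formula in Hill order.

Atom tally by fragment:
  benzene ring core → C:6 H:6
  (− 3 ring H displaced by substituents)
  + CH(CH3)2 → C:3 H:7
  + CH2OH → C:1 H:3 O:1
  + I → I:1
Element totals:
  C: 10
  H: 13
  I: 1
  O: 1

C10H13IO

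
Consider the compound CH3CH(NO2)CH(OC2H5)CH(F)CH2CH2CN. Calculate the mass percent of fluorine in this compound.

8.71%

Atom tally by fragment:
  CH3 → C:1 H:3
  CH(NO2) → C:1 H:1 N:1 O:2
  CH(OC2H5) → C:3 H:6 O:1
  CH(F) → C:1 H:1 F:1
  CH2 → C:1 H:2
  CH2CN → C:2 H:2 N:1
Element totals:
  C: 9
  H: 15
  F: 1
  N: 2
  O: 3
Molecular formula: C9H15FN2O3.
Molar mass = 218.228 g/mol.
Mass from F: 1 × 18.998 = 18.998 g/mol.
%F = 18.998 / 218.228 × 100 = 8.71%.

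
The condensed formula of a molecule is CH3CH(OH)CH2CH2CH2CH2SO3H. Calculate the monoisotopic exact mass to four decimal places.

182.0613

Element totals:
  C: 6
  H: 14
  O: 4
  S: 1
Molecular formula: C6H14O4S.
  M = 6(12.0) + 14(1.007825) + 4(15.994915) + 31.972071
    = 72.000000 + 14.109550 + 63.979660 + 31.972071 = 182.061281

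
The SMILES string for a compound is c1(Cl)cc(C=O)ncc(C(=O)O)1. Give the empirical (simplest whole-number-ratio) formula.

C7H4ClNO3

Atom tally by fragment:
  pyridine ring core → C:5 H:5 N:1
  (− 3 ring H displaced by substituents)
  + Cl → Cl:1
  + CHO → C:1 H:1 O:1
  + COOH → C:1 H:1 O:2
Element totals:
  C: 7
  H: 4
  Cl: 1
  N: 1
  O: 3
Molecular formula: C7H4ClNO3.
gcd of subscripts (7, 1, 4, 1, 3) = 1, so the empirical formula equals the molecular formula.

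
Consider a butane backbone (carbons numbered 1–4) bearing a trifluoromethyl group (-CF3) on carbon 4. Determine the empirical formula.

Atom tally by fragment:
  CH3 → C:1 H:3
  CH2 → C:1 H:2
  CH2 → C:1 H:2
  CH2CF3 → C:2 H:2 F:3
Element totals:
  C: 5
  H: 9
  F: 3
Molecular formula: C5H9F3.
gcd of subscripts (5, 3, 9) = 1, so the empirical formula equals the molecular formula.

C5H9F3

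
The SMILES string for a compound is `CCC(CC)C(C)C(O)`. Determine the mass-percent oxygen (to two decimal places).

Atom tally by fragment:
  CH3 → C:1 H:3
  CH2 → C:1 H:2
  CH(C2H5) → C:3 H:6
  CH(CH3) → C:2 H:4
  CH2OH → C:1 H:3 O:1
Element totals:
  C: 8
  H: 18
  O: 1
Molecular formula: C8H18O.
Molar mass = 130.231 g/mol.
Mass from O: 1 × 15.999 = 15.999 g/mol.
%O = 15.999 / 130.231 × 100 = 12.29%.

12.29%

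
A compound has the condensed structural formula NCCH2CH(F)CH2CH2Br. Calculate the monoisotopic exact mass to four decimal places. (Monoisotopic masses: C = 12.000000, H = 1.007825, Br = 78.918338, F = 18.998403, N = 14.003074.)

Element totals:
  C: 5
  H: 7
  Br: 1
  F: 1
  N: 1
Molecular formula: C5H7BrFN.
  M = 5(12.0) + 7(1.007825) + 78.918338 + 18.998403 + 14.003074
    = 60.000000 + 7.054775 + 78.918338 + 18.998403 + 14.003074 = 178.974590

178.9746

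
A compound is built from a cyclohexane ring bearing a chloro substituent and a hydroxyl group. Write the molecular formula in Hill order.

C6H11ClO

Atom tally by fragment:
  cyclohexane ring core → C:6 H:12
  (− 2 ring H displaced by substituents)
  + Cl → Cl:1
  + OH → O:1 H:1
Element totals:
  C: 6
  H: 11
  Cl: 1
  O: 1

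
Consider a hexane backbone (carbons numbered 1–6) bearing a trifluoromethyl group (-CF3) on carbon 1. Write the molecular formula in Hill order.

C7H13F3

Atom tally by fragment:
  F3CCH2 → C:2 H:2 F:3
  CH2 → C:1 H:2
  CH2 → C:1 H:2
  CH2 → C:1 H:2
  CH2 → C:1 H:2
  CH3 → C:1 H:3
Element totals:
  C: 7
  H: 13
  F: 3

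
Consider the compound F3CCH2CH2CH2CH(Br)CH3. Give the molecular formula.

C6H10BrF3

Element totals:
  C: 6
  H: 10
  Br: 1
  F: 3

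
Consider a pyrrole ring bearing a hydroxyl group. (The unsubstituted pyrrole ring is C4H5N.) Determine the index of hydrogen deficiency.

3

Atom tally by fragment:
  pyrrole ring core → C:4 H:5 N:1
  (− 1 ring H displaced by substituents)
  + OH → O:1 H:1
Element totals:
  C: 4
  H: 5
  N: 1
  O: 1
Molecular formula: C4H5NO.
DoU = (2C + 2 + N − H − X) / 2 = (2·4 + 2 + 1 − 5 − 0) / 2 = 3.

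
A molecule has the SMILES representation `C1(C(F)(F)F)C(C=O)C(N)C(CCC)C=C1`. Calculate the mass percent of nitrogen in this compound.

Atom tally by fragment:
  cyclohexene ring core → C:6 H:10
  (− 4 ring H displaced by substituents)
  + CF3 → C:1 F:3
  + CHO → C:1 H:1 O:1
  + NH2 → N:1 H:2
  + CH2CH2CH3 → C:3 H:7
Element totals:
  C: 11
  H: 16
  F: 3
  N: 1
  O: 1
Molecular formula: C11H16F3NO.
Molar mass = 235.249 g/mol.
Mass from N: 1 × 14.007 = 14.007 g/mol.
%N = 14.007 / 235.249 × 100 = 5.95%.

5.95%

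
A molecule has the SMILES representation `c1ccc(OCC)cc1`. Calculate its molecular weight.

Atom tally by fragment:
  benzene ring core → C:6 H:6
  (− 1 ring H displaced by substituents)
  + OC2H5 → C:2 H:5 O:1
Element totals:
  C: 8
  H: 10
  O: 1
Molecular formula: C8H10O.
  M = 8(12.011) + 10(1.008) + 15.999
    = 96.088 + 10.080 + 15.999 = 122.167

122.17 g/mol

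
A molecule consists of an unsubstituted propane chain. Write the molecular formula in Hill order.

Atom tally by fragment:
  CH3 → C:1 H:3
  CH2 → C:1 H:2
  CH3 → C:1 H:3
Element totals:
  C: 3
  H: 8

C3H8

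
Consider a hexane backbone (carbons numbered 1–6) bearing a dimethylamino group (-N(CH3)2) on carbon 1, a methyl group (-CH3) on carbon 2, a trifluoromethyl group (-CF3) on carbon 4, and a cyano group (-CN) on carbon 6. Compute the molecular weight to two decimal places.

Atom tally by fragment:
  (CH3)2NCH2 → C:3 H:8 N:1
  CH(CH3) → C:2 H:4
  CH2 → C:1 H:2
  CH(CF3) → C:2 H:1 F:3
  CH2 → C:1 H:2
  CH2CN → C:2 H:2 N:1
Element totals:
  C: 11
  H: 19
  F: 3
  N: 2
Molecular formula: C11H19F3N2.
  M = 11(12.011) + 19(1.008) + 3(18.998) + 2(14.007)
    = 132.121 + 19.152 + 56.994 + 28.014 = 236.281

236.28 g/mol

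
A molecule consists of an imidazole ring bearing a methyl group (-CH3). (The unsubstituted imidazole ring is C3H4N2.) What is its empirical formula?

Atom tally by fragment:
  imidazole ring core → C:3 H:4 N:2
  (− 1 ring H displaced by substituents)
  + CH3 → C:1 H:3
Element totals:
  C: 4
  H: 6
  N: 2
Molecular formula: C4H6N2.
gcd of subscripts = 2; dividing each by 2:
  C: 4/2 = 2
  H: 6/2 = 3
  N: 2/2 = 1

C2H3N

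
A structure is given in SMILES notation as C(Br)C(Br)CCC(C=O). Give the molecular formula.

C6H10Br2O

Atom tally by fragment:
  BrCH2 → C:1 H:2 Br:1
  CH(Br) → C:1 H:1 Br:1
  CH2 → C:1 H:2
  CH2 → C:1 H:2
  CH2CHO → C:2 H:3 O:1
Element totals:
  C: 6
  H: 10
  Br: 2
  O: 1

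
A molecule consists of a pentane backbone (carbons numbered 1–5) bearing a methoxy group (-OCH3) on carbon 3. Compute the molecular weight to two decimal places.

Atom tally by fragment:
  CH3 → C:1 H:3
  CH2 → C:1 H:2
  CH(OCH3) → C:2 H:4 O:1
  CH2 → C:1 H:2
  CH3 → C:1 H:3
Element totals:
  C: 6
  H: 14
  O: 1
Molecular formula: C6H14O.
  M = 6(12.011) + 14(1.008) + 15.999
    = 72.066 + 14.112 + 15.999 = 102.177

102.18 g/mol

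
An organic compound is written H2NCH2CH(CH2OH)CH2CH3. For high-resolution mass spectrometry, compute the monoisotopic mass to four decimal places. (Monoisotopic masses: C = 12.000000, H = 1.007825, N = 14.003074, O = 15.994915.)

Atom tally by fragment:
  H2NCH2 → C:1 H:4 N:1
  CH(CH2OH) → C:2 H:4 O:1
  CH2 → C:1 H:2
  CH3 → C:1 H:3
Element totals:
  C: 5
  H: 13
  N: 1
  O: 1
Molecular formula: C5H13NO.
  M = 5(12.0) + 13(1.007825) + 14.003074 + 15.994915
    = 60.000000 + 13.101725 + 14.003074 + 15.994915 = 103.099714

103.0997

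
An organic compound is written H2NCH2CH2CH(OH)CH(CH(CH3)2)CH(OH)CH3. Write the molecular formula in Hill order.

Atom tally by fragment:
  H2NCH2 → C:1 H:4 N:1
  CH2 → C:1 H:2
  CH(OH) → C:1 H:2 O:1
  CH(CH(CH3)2) → C:4 H:8
  CH(OH) → C:1 H:2 O:1
  CH3 → C:1 H:3
Element totals:
  C: 9
  H: 21
  N: 1
  O: 2

C9H21NO2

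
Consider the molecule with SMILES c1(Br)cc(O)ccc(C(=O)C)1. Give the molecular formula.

Atom tally by fragment:
  benzene ring core → C:6 H:6
  (− 3 ring H displaced by substituents)
  + Br → Br:1
  + OH → O:1 H:1
  + COCH3 → C:2 H:3 O:1
Element totals:
  C: 8
  H: 7
  Br: 1
  O: 2

C8H7BrO2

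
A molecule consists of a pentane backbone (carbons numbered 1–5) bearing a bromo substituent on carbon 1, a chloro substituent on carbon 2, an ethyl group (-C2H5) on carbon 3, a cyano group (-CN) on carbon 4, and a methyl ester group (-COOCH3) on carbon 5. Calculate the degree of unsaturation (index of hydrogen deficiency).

Atom tally by fragment:
  BrCH2 → C:1 H:2 Br:1
  CH(Cl) → C:1 H:1 Cl:1
  CH(C2H5) → C:3 H:6
  CH(CN) → C:2 H:1 N:1
  CH2COOCH3 → C:3 H:5 O:2
Element totals:
  C: 10
  H: 15
  Br: 1
  Cl: 1
  N: 1
  O: 2
Molecular formula: C10H15BrClNO2.
DoU = (2C + 2 + N − H − X) / 2 = (2·10 + 2 + 1 − 15 − 2) / 2 = 3.

3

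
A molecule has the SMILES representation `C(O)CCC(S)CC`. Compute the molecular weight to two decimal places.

Atom tally by fragment:
  HOCH2 → C:1 H:3 O:1
  CH2 → C:1 H:2
  CH2 → C:1 H:2
  CH(SH) → C:1 H:2 S:1
  CH2 → C:1 H:2
  CH3 → C:1 H:3
Element totals:
  C: 6
  H: 14
  O: 1
  S: 1
Molecular formula: C6H14OS.
  M = 6(12.011) + 14(1.008) + 15.999 + 32.06
    = 72.066 + 14.112 + 15.999 + 32.060 = 134.237

134.24 g/mol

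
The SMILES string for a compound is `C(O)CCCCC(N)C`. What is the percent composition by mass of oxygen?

Atom tally by fragment:
  HOCH2 → C:1 H:3 O:1
  CH2 → C:1 H:2
  CH2 → C:1 H:2
  CH2 → C:1 H:2
  CH2 → C:1 H:2
  CH(NH2) → C:1 H:3 N:1
  CH3 → C:1 H:3
Element totals:
  C: 7
  H: 17
  N: 1
  O: 1
Molecular formula: C7H17NO.
Molar mass = 131.219 g/mol.
Mass from O: 1 × 15.999 = 15.999 g/mol.
%O = 15.999 / 131.219 × 100 = 12.19%.

12.19%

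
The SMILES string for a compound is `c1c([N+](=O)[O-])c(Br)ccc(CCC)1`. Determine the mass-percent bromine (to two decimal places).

Atom tally by fragment:
  benzene ring core → C:6 H:6
  (− 3 ring H displaced by substituents)
  + NO2 → N:1 O:2
  + Br → Br:1
  + CH2CH2CH3 → C:3 H:7
Element totals:
  C: 9
  H: 10
  Br: 1
  N: 1
  O: 2
Molecular formula: C9H10BrNO2.
Molar mass = 244.088 g/mol.
Mass from Br: 1 × 79.904 = 79.904 g/mol.
%Br = 79.904 / 244.088 × 100 = 32.74%.

32.74%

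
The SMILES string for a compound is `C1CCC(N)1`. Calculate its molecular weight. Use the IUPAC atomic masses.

71.12 g/mol

Atom tally by fragment:
  cyclobutane ring core → C:4 H:8
  (− 1 ring H displaced by substituents)
  + NH2 → N:1 H:2
Element totals:
  C: 4
  H: 9
  N: 1
Molecular formula: C4H9N.
  M = 4(12.011) + 9(1.008) + 14.007
    = 48.044 + 9.072 + 14.007 = 71.123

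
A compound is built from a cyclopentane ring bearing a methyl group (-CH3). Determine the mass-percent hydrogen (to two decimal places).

Atom tally by fragment:
  cyclopentane ring core → C:5 H:10
  (− 1 ring H displaced by substituents)
  + CH3 → C:1 H:3
Element totals:
  C: 6
  H: 12
Molecular formula: C6H12.
Molar mass = 84.162 g/mol.
Mass from H: 12 × 1.008 = 12.096 g/mol.
%H = 12.096 / 84.162 × 100 = 14.37%.

14.37%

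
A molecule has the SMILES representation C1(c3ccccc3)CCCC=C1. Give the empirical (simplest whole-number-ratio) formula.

Atom tally by fragment:
  cyclohexene ring core → C:6 H:10
  (− 1 ring H displaced by substituents)
  + C6H5 → C:6 H:5
Element totals:
  C: 12
  H: 14
Molecular formula: C12H14.
gcd of subscripts = 2; dividing each by 2:
  C: 12/2 = 6
  H: 14/2 = 7

C6H7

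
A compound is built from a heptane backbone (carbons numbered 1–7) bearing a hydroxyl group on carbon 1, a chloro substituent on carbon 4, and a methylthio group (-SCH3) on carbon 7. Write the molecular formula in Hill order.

Atom tally by fragment:
  HOCH2 → C:1 H:3 O:1
  CH2 → C:1 H:2
  CH2 → C:1 H:2
  CH(Cl) → C:1 H:1 Cl:1
  CH2 → C:1 H:2
  CH2 → C:1 H:2
  CH2SCH3 → C:2 H:5 S:1
Element totals:
  C: 8
  H: 17
  Cl: 1
  O: 1
  S: 1

C8H17ClOS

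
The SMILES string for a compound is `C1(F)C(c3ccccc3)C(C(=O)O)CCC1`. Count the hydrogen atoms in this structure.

15

Atom tally by fragment:
  cyclohexane ring core → C:6 H:12
  (− 3 ring H displaced by substituents)
  + F → F:1
  + C6H5 → C:6 H:5
  + COOH → C:1 H:1 O:2
Element totals:
  C: 13
  H: 15
  F: 1
  O: 2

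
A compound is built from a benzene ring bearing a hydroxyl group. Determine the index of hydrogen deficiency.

Atom tally by fragment:
  benzene ring core → C:6 H:6
  (− 1 ring H displaced by substituents)
  + OH → O:1 H:1
Element totals:
  C: 6
  H: 6
  O: 1
Molecular formula: C6H6O.
DoU = (2C + 2 + N − H − X) / 2 = (2·6 + 2 + 0 − 6 − 0) / 2 = 4.

4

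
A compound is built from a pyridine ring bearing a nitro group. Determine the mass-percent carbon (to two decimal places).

48.39%

Atom tally by fragment:
  pyridine ring core → C:5 H:5 N:1
  (− 1 ring H displaced by substituents)
  + NO2 → N:1 O:2
Element totals:
  C: 5
  H: 4
  N: 2
  O: 2
Molecular formula: C5H4N2O2.
Molar mass = 124.099 g/mol.
Mass from C: 5 × 12.011 = 60.055 g/mol.
%C = 60.055 / 124.099 × 100 = 48.39%.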